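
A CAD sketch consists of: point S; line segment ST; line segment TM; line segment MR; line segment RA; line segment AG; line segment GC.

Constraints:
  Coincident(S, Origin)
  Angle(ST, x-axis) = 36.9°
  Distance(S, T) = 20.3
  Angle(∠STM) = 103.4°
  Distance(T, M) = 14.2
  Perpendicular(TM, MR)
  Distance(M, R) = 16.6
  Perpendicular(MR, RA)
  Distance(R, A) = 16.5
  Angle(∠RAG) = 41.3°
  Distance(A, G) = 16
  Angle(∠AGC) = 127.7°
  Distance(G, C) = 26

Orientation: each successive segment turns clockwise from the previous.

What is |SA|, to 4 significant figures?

3.961

S is at the origin; ST runs at 36.9° with length 20.3, so T = (16.23, 12.19). ∠STM = 103.4° gives TM at -39.70° from the x-axis; with |TM| = 14.2, M = (27.16, 3.118). TM ⟂ MR, so MR runs at -129.7°; with |MR| = 16.6, R = (16.56, -9.654). The perpendicularity gives RA at right angles to MR, so RA runs at 140.3°; with |RA| = 16.5, A = (3.860, 0.8857). Then |SA| = |A − S| = 3.961.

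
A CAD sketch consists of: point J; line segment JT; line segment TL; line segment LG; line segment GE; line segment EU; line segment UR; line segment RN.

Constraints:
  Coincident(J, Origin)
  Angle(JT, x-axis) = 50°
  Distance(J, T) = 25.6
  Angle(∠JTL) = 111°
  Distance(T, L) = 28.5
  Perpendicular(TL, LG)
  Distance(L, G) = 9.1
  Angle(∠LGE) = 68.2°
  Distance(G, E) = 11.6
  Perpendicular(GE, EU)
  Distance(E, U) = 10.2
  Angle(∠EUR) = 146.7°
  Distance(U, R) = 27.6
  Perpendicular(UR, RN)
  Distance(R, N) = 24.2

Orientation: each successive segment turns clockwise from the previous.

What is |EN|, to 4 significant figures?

40.63

J is at the origin; JT runs at 50.0° with length 25.6, so T = (16.46, 19.61). ∠JTL = 111.0° gives TL at -19.00° from the x-axis; with |TL| = 28.5, L = (43.40, 10.33). The perpendicularity gives LG at right angles to TL, so LG runs at -109.0°; with |LG| = 9.1, G = (40.44, 1.728). ∠LGE = 68.2° gives GE at 139.2° from the x-axis; with |GE| = 11.6, E = (31.66, 9.308). GE is perpendicular to EU, so EU runs at 49.20°; with |EU| = 10.2, U = (38.32, 17.03). ∠EUR = 146.7° gives UR at 15.90° from the x-axis; with |UR| = 27.6, R = (64.87, 24.59). UR ⟂ RN, so RN runs at -74.10°; with |RN| = 24.2, N = (71.50, 1.316). Then |EN| = |N − E| = 40.63.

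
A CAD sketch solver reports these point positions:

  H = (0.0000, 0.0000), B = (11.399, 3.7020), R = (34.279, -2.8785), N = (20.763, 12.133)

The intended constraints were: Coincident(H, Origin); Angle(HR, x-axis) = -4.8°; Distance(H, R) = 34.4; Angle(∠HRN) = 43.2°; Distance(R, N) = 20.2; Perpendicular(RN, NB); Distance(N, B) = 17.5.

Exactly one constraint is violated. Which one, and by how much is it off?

Distance(N, B) = 17.5 — off by 4.90.

H = (0.00, 0.00) ✓; HR at -4.800° ✓; |HR| = 34.40 ✓; ∠HRN = 43.20° ✓; |RN| = 20.20 ✓; ∠(RN, NB) = 90.00° ✓; |NB| = 12.60 ✗.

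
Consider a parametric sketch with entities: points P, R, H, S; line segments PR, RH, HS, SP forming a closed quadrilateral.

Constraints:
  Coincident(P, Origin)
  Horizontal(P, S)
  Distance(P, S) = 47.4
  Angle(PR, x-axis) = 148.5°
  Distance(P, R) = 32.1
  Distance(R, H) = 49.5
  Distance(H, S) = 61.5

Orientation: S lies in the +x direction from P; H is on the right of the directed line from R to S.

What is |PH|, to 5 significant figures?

29.293

Checks: P.y = 0.00, S.y = 0.00 ✓; |RH| = 49.50 ✓; |HS| = 61.50 ✓.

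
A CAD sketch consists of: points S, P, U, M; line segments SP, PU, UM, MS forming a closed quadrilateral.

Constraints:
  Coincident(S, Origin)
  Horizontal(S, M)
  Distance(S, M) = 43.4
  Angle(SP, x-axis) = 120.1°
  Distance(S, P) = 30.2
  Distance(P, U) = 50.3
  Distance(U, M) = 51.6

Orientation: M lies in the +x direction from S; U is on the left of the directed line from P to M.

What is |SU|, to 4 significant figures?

57.65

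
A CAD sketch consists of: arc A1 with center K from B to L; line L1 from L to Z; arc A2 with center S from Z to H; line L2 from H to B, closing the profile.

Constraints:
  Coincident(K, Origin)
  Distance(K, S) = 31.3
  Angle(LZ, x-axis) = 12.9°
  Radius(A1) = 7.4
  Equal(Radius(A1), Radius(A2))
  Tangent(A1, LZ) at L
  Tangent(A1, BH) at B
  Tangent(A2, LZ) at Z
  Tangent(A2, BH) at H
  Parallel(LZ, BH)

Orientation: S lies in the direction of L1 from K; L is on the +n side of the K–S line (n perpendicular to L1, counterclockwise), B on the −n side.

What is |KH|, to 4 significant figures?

32.16

Tangency of A1 to both parallel lines with radius 7.4 puts L and B at K ± 7.4·n: L = (-1.652, 7.213), B = (1.652, -7.213). Equal radii place Z and H the same way about S: Z = S + 7.4·n = (28.86, 14.20), H = S − 7.4·n = (32.16, -0.2255). Then |KH| = |H − K| = 32.16.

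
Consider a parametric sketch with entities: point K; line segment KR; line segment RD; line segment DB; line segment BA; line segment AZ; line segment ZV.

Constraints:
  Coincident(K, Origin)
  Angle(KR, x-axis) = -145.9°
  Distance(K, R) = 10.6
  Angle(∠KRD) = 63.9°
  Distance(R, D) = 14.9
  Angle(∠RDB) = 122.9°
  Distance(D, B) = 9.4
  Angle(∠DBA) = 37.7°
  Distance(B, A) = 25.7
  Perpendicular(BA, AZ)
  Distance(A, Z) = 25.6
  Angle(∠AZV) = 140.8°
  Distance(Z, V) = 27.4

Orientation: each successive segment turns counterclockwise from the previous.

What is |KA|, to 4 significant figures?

13.51

∠RDB = 122.9° gives DB at 27.30° from the x-axis; with |DB| = 9.4, B = (12.51, -9.036). ∠DBA = 37.7° gives BA at 169.6° from the x-axis; with |BA| = 25.7, A = (-12.77, -4.397). Then |KA| = |A − K| = 13.51.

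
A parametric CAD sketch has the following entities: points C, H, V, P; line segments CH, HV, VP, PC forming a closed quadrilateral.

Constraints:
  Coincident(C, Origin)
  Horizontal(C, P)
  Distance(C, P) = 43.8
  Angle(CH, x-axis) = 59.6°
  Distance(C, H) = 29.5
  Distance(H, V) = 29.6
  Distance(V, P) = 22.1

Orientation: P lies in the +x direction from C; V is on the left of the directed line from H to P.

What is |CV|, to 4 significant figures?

49.54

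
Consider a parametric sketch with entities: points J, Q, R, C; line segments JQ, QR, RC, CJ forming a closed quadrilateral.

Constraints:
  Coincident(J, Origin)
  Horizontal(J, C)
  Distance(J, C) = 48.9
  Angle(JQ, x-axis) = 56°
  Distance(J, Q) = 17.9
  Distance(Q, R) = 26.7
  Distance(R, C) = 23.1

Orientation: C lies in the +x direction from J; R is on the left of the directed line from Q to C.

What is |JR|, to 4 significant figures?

41.17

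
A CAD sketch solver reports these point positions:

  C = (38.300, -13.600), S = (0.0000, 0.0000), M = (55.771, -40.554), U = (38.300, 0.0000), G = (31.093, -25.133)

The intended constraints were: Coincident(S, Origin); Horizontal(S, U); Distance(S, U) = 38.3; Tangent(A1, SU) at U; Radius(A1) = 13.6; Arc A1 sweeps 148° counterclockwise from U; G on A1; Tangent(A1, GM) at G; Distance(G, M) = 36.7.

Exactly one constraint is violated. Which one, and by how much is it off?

Distance(G, M) = 36.7 — off by 7.60.

S = (0.00, 0.00) ✓; S.y = 0.00, U.y = 0.00 ✓; |SU| = 38.30 ✓; ∠(CU, US) = 90.00° ✓; |CU| = 13.60 ✓; bearing(C→G) − bearing(C→U) = 148.0° ✓; |CG| = 13.60 ✓; ∠(CG, GM) = 90.00° ✓; |GM| = 29.10 ✗.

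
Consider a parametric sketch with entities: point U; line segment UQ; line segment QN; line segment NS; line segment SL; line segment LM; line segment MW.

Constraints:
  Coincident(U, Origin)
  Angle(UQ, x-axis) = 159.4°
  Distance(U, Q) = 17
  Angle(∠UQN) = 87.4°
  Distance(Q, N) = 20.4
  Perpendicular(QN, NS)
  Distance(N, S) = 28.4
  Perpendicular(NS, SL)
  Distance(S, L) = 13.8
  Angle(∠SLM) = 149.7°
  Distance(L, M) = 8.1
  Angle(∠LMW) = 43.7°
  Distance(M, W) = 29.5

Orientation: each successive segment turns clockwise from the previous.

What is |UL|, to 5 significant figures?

12.819

U is at the origin; UQ runs at 159.4° with length 17.0, so Q = (-15.913, 5.9813). ∠UQN = 87.4° gives QN at 66.800° from the x-axis; with |QN| = 20.4, N = (-7.8766, 24.732). QN is perpendicular to NS, so NS runs at -23.200°; with |NS| = 28.4, S = (18.227, 13.544). NS is perpendicular to SL, so SL runs at -113.20°; with |SL| = 13.8, L = (12.790, 0.85965). Then |UL| = |L − U| = 12.819.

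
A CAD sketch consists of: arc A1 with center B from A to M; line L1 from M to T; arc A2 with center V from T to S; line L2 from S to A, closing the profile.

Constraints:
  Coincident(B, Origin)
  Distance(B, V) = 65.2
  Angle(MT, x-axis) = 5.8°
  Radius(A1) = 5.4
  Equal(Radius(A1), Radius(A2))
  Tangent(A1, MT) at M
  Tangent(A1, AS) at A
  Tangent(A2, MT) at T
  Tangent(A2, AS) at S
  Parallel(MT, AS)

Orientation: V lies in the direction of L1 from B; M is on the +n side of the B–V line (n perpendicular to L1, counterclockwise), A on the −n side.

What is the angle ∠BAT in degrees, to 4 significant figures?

80.59°

Tangency of A1 to both parallel lines with radius 5.4 puts M and A at B ± 5.4·n: M = (-0.5457, 5.372), A = (0.5457, -5.372). Equal radii place T and S the same way about V: T = V + 5.4·n = (64.32, 11.96), S = V − 5.4·n = (65.41, 1.217). Then cos ∠BAT = AB·AT / (|AB||AT|), giving 80.59°.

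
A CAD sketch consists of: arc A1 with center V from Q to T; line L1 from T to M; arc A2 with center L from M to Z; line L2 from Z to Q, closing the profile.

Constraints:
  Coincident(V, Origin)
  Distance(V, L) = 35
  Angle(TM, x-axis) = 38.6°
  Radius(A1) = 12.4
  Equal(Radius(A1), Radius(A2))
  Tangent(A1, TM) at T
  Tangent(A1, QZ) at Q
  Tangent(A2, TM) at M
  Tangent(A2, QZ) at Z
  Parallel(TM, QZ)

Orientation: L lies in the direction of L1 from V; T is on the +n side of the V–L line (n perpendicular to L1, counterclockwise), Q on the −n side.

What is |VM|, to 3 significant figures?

37.1

The slot axis is L1's direction at 38.6°, so u = (cos 38.6°, sin 38.6°) = (0.782, 0.624) and n = (−sin 38.6°, cos 38.6°) = (-0.624, 0.782). V is at the origin and L lies 35.0 along u from V, so L = 35.0·u = (27.4, 21.8). Tangency of A1 to both parallel lines with radius 12.4 puts T and Q at V ± 12.4·n: T = (-7.74, 9.69), Q = (7.74, -9.69). Equal radii place M and Z the same way about L: M = L + 12.4·n = (19.6, 31.5), Z = L − 12.4·n = (35.1, 12.1). Then |VM| = |M − V| = 37.1.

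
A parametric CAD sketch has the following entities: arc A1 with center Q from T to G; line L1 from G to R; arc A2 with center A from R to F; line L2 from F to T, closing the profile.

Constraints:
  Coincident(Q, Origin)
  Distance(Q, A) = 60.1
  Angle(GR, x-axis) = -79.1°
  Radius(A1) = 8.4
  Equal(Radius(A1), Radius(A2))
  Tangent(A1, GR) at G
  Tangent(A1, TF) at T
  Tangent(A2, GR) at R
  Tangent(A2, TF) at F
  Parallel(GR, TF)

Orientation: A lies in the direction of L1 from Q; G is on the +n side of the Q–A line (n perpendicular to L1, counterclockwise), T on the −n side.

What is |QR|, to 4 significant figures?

60.68

The slot axis is L1's direction at -79.1°, so u = (cos -79.1°, sin -79.1°) = (0.1891, -0.9820) and n = (−sin -79.1°, cos -79.1°) = (0.9820, 0.1891). Q is at the origin and A lies 60.1 along u from Q, so A = 60.1·u = (11.36, -59.02). Tangency of A1 to both parallel lines with radius 8.4 puts G and T at Q ± 8.4·n: G = (8.248, 1.588), T = (-8.248, -1.588). Equal radii place R and F the same way about A: R = A + 8.4·n = (19.61, -57.43), F = A − 8.4·n = (3.116, -60.60). Then |QR| = |R − Q| = 60.68.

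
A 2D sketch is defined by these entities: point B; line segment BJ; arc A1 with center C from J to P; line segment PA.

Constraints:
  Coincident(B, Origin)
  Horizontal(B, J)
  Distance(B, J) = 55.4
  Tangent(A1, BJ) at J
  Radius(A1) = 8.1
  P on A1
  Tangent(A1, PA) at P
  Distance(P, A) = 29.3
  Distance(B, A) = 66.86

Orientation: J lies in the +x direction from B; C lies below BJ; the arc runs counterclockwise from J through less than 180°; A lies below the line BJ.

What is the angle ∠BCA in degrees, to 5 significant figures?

96.941°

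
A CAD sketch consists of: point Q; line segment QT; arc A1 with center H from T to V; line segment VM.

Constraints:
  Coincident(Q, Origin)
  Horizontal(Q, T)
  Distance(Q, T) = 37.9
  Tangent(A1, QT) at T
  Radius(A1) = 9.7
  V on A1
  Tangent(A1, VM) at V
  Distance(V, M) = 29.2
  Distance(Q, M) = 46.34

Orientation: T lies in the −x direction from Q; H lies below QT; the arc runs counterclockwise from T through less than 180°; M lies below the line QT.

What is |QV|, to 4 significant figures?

48.01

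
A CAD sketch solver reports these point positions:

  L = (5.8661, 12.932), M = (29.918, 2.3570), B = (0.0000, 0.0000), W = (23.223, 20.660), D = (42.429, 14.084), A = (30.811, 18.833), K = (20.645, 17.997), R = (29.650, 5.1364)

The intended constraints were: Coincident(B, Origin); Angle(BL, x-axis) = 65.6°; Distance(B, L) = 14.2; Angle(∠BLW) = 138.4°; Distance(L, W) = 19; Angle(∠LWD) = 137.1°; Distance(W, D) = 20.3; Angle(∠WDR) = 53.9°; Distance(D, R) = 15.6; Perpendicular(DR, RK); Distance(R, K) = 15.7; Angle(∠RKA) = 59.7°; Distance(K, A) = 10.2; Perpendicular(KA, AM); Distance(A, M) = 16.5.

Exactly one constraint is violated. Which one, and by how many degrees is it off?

Perpendicular(KA, AM) — off by 7.80°.

B = (0.00, 0.00) ✓; BL at 65.60° ✓; |BL| = 14.20 ✓; ∠BLW = 138.4° ✓; |LW| = 19.00 ✓; ∠LWD = 137.1° ✓; |WD| = 20.30 ✓; ∠WDR = 53.90° ✓; |DR| = 15.60 ✓; ∠(DR, RK) = 90.00° ✓; |RK| = 15.70 ✓; ∠RKA = 59.70° ✓; |KA| = 10.20 ✓; ∠(KA, AM) = 97.80° ✗; |AM| = 16.50 ✓.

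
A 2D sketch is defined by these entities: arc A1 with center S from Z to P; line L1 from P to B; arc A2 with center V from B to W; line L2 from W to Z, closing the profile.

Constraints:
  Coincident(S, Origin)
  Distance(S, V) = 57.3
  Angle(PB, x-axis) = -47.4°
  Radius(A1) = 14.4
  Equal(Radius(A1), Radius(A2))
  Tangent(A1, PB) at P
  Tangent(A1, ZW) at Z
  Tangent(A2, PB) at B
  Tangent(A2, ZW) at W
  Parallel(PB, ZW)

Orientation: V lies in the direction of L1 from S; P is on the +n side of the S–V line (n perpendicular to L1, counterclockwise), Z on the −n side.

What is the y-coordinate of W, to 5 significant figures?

-51.925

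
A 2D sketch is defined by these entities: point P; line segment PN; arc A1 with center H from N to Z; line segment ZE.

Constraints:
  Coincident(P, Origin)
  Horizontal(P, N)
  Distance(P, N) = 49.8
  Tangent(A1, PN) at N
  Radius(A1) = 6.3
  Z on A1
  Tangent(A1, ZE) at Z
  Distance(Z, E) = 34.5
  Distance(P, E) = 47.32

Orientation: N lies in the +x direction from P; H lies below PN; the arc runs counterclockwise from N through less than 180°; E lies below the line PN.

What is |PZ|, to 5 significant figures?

44.144

Checks: |HZ| = 6.300 ✓; ∠(HZ, ZE) = 90.00° ✓; |ZE| = 34.50 ✓; |PE| = 47.32 ✓.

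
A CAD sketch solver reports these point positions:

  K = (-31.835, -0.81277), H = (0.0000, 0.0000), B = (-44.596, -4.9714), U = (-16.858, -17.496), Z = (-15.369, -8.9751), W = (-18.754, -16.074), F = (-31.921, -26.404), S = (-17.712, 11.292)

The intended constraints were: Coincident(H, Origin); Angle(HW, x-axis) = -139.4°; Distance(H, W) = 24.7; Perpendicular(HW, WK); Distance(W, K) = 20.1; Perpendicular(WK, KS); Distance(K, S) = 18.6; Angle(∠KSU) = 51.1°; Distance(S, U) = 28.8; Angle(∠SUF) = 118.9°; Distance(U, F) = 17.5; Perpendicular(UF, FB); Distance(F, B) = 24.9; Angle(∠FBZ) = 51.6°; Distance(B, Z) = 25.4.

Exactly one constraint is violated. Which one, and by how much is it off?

Distance(B, Z) = 25.4 — off by 4.10.

H = (0.00, 0.00) ✓; HW at -139.4° ✓; |HW| = 24.70 ✓; ∠(HW, WK) = 90.00° ✓; |WK| = 20.10 ✓; ∠(WK, KS) = 90.00° ✓; |KS| = 18.60 ✓; ∠KSU = 51.10° ✓; |SU| = 28.80 ✓; ∠SUF = 118.9° ✓; |UF| = 17.50 ✓; ∠(UF, FB) = 90.00° ✓; |FB| = 24.90 ✓; ∠FBZ = 51.60° ✓; |BZ| = 29.50 ✗.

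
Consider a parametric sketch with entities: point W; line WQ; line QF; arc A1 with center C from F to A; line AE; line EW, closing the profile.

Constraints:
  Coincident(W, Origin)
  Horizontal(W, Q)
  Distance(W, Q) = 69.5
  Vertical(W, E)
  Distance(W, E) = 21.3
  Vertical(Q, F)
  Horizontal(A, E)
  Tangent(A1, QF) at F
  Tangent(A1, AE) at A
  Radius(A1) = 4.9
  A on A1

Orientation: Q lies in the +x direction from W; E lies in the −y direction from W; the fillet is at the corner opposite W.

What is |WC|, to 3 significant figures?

66.6

W is at the origin; WQ is horizontal with |WQ| = 69.5 and Q on the +x side, so Q = (69.5, 0.00). WE is vertical with |WE| = 21.3 and E on the −y side, so E = (0.00, -21.3). The virtual corner opposite W is at (69.5, -21.3). A1 meets QF tangentially, so CF is at right angles to QF and tangency of A1 to AE means the radius CA is perpendicular to AE, with radius 4.9, so the center C sits 4.9 in from both sides at C = (64.6, -16.4). Then |WC| = |C − W| = 66.6.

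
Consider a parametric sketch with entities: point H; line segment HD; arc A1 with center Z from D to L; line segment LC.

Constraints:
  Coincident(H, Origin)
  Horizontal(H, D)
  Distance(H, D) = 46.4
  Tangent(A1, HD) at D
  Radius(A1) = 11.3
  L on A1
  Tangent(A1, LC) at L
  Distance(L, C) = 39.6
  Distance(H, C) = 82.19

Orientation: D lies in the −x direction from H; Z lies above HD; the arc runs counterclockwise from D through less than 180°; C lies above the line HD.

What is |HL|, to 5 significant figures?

43.394

H is at the origin; HD is horizontal with |HD| = 46.4 and D on the −x side, so D = (-46.400, 0.0000). Tangency of A1 to HD means the radius ZD is perpendicular to HD, so Z = D + (0, 11.3) = (-46.400, 11.300). Since ZL ⟂ LC (tangency), |ZC| = √(11.3² + 39.6²) = 41.181 regardless of where L sits on A1. So C lies on both circle(H, 82.19) and circle(Z, 41.181); the above-HD intersection is C = (-67.770, 46.502). L is the foot of the tangent from C: L = (-38.720, 19.589).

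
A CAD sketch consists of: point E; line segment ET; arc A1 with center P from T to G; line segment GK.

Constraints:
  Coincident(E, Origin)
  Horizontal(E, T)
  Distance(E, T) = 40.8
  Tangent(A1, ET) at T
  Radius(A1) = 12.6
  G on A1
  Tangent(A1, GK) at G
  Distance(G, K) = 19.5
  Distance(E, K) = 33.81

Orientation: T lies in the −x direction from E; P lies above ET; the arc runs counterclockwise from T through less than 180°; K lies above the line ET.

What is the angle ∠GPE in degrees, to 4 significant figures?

5.080°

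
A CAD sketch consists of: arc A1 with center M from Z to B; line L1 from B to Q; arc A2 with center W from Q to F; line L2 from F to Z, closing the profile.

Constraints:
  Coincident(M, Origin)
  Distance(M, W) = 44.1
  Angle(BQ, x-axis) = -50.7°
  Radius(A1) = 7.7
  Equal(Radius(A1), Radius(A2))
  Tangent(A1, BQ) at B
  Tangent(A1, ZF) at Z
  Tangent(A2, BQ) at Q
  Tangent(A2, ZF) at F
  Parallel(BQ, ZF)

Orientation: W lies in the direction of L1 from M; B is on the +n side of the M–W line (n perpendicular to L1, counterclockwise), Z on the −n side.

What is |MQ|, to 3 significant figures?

44.8

Tangency of A1 to both parallel lines with radius 7.7 puts B and Z at M ± 7.7·n: B = (5.96, 4.88), Z = (-5.96, -4.88). Equal radii place Q and F the same way about W: Q = W + 7.7·n = (33.9, -29.2), F = W − 7.7·n = (22.0, -39.0). Then |MQ| = |Q − M| = 44.8.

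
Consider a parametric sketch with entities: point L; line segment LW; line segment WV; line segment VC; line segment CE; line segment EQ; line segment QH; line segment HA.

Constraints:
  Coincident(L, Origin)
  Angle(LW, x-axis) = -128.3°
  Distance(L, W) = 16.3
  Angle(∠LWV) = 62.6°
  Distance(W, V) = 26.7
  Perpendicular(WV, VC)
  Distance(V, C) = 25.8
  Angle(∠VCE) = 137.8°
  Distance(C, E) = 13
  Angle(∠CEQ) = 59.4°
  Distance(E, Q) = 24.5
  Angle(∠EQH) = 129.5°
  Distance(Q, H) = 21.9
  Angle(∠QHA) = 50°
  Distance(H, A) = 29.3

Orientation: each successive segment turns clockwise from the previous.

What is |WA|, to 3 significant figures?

38.0

∠EQH = 129.5° gives QH at 171° from the x-axis; with |QH| = 21.9, H = (-25.2, 5.36). ∠QHA = 50.0° gives HA at 41.0° from the x-axis; with |HA| = 29.3, A = (-3.07, 24.6). Then |WA| = |A − W| = 38.0.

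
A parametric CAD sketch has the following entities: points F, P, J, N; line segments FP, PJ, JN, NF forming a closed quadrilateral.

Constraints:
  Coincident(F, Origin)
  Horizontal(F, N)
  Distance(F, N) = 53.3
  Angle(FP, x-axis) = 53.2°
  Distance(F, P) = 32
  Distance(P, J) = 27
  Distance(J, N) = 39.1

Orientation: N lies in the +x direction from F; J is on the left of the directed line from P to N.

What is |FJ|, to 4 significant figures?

57.45

F is at the origin; FN is horizontal with |FN| = 53.3 and N in +x, so N = (53.3, 0). FP runs at 53.2° with |FP| = 32.0, so P = (19.17, 25.62). J is determined by |PJ| = 27.0 and |JN| = 39.1 together: it lies at the intersection of circle(P, 27.0) and circle(N, 39.1). With |PN| = 42.68, the foot of the radical line on PN is 11.97 from P and the perpendicular offset is √(27.0² − 11.97²) = 24.20. Taking the left-of-PN solution: J = (43.27, 37.79).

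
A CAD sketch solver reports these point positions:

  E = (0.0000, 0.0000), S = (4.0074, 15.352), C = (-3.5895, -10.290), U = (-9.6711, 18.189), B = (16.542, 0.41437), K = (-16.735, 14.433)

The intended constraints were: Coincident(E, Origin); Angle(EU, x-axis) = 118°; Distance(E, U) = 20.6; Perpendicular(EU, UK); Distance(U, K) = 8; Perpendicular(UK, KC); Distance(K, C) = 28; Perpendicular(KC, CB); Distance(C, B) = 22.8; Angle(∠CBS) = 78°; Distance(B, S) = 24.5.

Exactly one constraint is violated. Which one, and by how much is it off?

Distance(B, S) = 24.5 — off by 5.00.

E = (0.00, 0.00) ✓; EU at 118.0° ✓; |EU| = 20.60 ✓; ∠(EU, UK) = 90.00° ✓; |UK| = 8.000 ✓; ∠(UK, KC) = 90.00° ✓; |KC| = 28.00 ✓; ∠(KC, CB) = 90.00° ✓; |CB| = 22.80 ✓; ∠CBS = 78.00° ✓; |BS| = 19.50 ✗.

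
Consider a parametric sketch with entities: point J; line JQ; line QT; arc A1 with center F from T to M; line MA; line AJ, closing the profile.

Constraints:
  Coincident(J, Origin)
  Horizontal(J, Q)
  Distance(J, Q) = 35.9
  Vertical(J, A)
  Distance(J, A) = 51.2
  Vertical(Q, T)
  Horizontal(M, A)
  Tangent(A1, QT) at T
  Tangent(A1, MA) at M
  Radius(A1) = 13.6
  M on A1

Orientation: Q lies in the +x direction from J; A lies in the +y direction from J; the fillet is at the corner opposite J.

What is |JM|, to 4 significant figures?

55.85

The virtual corner opposite J is at (35.90, 51.20). The tangent condition forces FT to be normal to QT and since A1 is tangent to MA there, FM ⟂ MA, with radius 13.6, so the center F sits 13.6 in from both sides at F = (22.30, 37.60). That places the tangent points at T = (35.90, 37.60) on QT and M = (22.30, 51.20) on MA. Then |JM| = |M − J| = 55.85.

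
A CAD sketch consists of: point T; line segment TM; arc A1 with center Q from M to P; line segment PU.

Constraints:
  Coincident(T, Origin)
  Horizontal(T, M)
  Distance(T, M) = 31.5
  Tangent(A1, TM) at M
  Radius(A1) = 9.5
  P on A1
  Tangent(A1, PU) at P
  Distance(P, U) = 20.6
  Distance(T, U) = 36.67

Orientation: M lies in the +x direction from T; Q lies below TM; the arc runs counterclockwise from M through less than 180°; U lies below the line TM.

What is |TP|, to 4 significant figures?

23.85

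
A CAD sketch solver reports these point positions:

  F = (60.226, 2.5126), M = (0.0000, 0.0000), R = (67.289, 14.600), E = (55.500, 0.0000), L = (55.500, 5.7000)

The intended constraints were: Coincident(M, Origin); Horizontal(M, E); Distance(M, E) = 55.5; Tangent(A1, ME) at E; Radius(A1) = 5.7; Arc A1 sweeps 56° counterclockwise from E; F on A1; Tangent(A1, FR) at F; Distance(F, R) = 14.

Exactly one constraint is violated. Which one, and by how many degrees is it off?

Tangent(A1, FR) at F — off by 3.70°.

M = (0.00, 0.00) ✓; M.y = 0.00, E.y = 0.00 ✓; |ME| = 55.50 ✓; ∠(LE, EM) = 90.00° ✓; |LE| = 5.700 ✓; bearing(L→F) − bearing(L→E) = 56.00° ✓; |LF| = 5.700 ✓; ∠(LF, FR) = 86.30° ✗; |FR| = 14.00 ✓.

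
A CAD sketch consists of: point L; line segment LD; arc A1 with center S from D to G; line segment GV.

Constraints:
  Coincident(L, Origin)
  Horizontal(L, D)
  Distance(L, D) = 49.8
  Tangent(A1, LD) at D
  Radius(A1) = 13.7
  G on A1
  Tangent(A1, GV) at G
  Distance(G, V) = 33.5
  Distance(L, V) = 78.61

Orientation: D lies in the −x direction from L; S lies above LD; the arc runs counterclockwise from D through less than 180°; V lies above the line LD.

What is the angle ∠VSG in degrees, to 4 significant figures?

67.76°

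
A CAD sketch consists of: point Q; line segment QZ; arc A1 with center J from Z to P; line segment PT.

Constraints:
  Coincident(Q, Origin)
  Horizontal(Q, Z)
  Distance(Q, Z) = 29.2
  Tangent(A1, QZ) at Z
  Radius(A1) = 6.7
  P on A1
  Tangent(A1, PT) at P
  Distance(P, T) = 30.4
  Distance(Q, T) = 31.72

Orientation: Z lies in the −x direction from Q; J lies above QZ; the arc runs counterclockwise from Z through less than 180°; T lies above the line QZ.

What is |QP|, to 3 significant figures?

23.6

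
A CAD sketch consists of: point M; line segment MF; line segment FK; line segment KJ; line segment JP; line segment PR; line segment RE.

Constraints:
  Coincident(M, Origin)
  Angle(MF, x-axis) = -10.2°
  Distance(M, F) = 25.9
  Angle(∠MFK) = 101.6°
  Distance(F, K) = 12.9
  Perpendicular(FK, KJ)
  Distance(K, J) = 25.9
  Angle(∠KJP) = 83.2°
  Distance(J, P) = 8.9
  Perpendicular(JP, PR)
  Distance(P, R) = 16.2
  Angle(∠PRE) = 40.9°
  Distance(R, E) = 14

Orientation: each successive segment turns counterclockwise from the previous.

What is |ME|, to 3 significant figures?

19.7

M is at the origin; MF runs at -10.2° with length 25.9, so F = (25.5, -4.59). ∠MFK = 101.6° gives FK at 68.2° from the x-axis; with |FK| = 12.9, K = (30.3, 7.39). FK ⟂ KJ, so KJ runs at 158°; with |KJ| = 25.9, J = (6.23, 17.0). ∠KJP = 83.2° gives JP at -105° from the x-axis; with |JP| = 8.9, P = (3.93, 8.41). JP ⟂ PR, so PR runs at -15.0°; with |PR| = 16.2, R = (19.6, 4.22). ∠PRE = 40.9° gives RE at 124° from the x-axis; with |RE| = 14.0, E = (11.7, 15.8). Then |ME| = |E − M| = 19.7.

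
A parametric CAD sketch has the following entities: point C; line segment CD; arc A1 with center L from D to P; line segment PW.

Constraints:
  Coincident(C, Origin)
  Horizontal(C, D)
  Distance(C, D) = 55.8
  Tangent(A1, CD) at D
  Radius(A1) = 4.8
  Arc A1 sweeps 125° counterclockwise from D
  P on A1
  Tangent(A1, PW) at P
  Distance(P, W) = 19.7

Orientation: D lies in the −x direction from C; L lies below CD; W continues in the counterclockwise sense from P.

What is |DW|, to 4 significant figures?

24.81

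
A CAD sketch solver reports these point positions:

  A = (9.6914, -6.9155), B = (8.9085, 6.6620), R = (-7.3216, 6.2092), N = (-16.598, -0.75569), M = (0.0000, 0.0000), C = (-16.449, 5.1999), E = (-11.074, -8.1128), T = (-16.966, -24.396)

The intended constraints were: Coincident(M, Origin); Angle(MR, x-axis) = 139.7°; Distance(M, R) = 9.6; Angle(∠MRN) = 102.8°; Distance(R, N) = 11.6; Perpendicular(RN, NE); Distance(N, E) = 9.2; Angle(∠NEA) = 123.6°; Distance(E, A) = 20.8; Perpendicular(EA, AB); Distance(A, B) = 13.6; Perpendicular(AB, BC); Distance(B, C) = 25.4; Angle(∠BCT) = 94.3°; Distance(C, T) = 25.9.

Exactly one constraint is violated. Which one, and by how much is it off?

Distance(C, T) = 25.9 — off by 3.70.

M = (0.00, 0.00) ✓; MR at 139.7° ✓; |MR| = 9.600 ✓; ∠MRN = 102.8° ✓; |RN| = 11.60 ✓; ∠(RN, NE) = 90.00° ✓; |NE| = 9.200 ✓; ∠NEA = 123.6° ✓; |EA| = 20.80 ✓; ∠(EA, AB) = 90.00° ✓; |AB| = 13.60 ✓; ∠(AB, BC) = 90.00° ✓; |BC| = 25.40 ✓; ∠BCT = 94.30° ✓; |CT| = 29.60 ✗.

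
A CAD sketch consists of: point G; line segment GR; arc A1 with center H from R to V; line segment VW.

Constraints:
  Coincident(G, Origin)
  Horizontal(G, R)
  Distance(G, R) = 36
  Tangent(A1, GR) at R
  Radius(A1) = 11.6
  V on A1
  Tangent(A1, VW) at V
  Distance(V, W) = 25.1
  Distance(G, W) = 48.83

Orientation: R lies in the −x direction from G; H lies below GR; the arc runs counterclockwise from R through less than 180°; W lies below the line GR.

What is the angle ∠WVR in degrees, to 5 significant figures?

116.26°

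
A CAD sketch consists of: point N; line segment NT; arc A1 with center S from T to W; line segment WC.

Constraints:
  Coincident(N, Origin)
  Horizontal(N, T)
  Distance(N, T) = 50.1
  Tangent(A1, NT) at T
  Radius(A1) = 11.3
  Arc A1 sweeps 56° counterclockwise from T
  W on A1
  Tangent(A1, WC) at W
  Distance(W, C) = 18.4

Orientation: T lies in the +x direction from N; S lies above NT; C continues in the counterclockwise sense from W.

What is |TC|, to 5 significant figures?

28.211

N is at the origin; N and T share the same y with |NT| = 50.1 and T on the +x side, so T = (50.100, 0.0000). The tangent condition forces ST to be normal to NT, so S = T + (0, 11.3) = (50.100, 11.300). On A1, T sits at bearing -90° from S; a 56° counterclockwise sweep puts W at bearing -34°, so W = S + 11.3·(cos -34°, sin -34°) = (59.468, 4.9811). A1 meets WC tangentially, so SW is at right angles to WC, so WC runs along (−sin -34°, cos -34°); with |WC| = 18.4, C = (69.757, 20.235). Then |TC| = |C − T| = 28.211.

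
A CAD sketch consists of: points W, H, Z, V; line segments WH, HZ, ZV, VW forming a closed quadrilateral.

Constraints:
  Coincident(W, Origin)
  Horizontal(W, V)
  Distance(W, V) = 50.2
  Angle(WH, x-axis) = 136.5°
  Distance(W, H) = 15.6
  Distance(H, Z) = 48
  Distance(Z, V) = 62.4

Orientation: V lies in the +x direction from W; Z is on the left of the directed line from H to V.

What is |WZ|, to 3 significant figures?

53.2

W is at the origin; WV is horizontal with |WV| = 50.2 and V in +x, so V = (50.2, 0). WH runs at 136.5° with |WH| = 15.6, so H = (-11.3, 10.7). Z is determined by |HZ| = 48.0 and |ZV| = 62.4 together: it lies at the intersection of circle(H, 48.0) and circle(V, 62.4). With |HV| = 62.4, the foot of the radical line on HV is 18.5 from H and the perpendicular offset is √(48.0² − 18.5²) = 44.3. Taking the left-of-HV solution: Z = (14.5, 51.2).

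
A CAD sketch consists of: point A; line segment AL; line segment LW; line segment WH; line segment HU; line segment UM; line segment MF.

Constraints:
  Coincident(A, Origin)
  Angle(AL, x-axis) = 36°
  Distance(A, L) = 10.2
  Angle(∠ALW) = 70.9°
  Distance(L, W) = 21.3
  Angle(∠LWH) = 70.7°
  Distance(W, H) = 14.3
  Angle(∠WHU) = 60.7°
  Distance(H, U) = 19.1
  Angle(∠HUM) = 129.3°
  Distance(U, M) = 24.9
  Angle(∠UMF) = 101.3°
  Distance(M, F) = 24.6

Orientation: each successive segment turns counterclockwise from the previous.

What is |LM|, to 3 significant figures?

26.6

A is at the origin; AL runs at 36.0° with length 10.2, so L = (8.25, 6.00). ∠ALW = 70.9° gives LW at 145° from the x-axis; with |LW| = 21.3, W = (-9.22, 18.2). ∠LWH = 70.7° gives WH at -106° from the x-axis; with |WH| = 14.3, H = (-13.1, 4.41). ∠WHU = 60.7° gives HU at 13.7° from the x-axis; with |HU| = 19.1, U = (5.49, 8.93). ∠HUM = 129.3° gives UM at 64.4° from the x-axis; with |UM| = 24.9, M = (16.3, 31.4). Then |LM| = |M − L| = 26.6.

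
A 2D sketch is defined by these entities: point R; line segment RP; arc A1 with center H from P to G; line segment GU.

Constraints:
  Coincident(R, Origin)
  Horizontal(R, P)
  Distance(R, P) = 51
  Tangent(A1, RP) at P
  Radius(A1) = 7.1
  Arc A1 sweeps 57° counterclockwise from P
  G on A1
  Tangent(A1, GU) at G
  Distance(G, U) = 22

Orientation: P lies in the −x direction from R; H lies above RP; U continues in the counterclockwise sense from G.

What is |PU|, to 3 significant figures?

28.1

R is at the origin; RP is horizontal with |RP| = 51.0 and P on the −x side, so P = (-51.0, 0.00). The tangent condition forces HP to be normal to RP, so H = P + (0, 7.1) = (-51.0, 7.10). On A1, P sits at bearing -90° from H; a 57° counterclockwise sweep puts G at bearing -33°, so G = H + 7.1·(cos -33°, sin -33°) = (-45.0, 3.23). Tangency of A1 to GU means the radius HG is perpendicular to GU, so GU runs along (−sin -33°, cos -33°); with |GU| = 22.0, U = (-33.1, 21.7). Then |PU| = |U − P| = 28.1.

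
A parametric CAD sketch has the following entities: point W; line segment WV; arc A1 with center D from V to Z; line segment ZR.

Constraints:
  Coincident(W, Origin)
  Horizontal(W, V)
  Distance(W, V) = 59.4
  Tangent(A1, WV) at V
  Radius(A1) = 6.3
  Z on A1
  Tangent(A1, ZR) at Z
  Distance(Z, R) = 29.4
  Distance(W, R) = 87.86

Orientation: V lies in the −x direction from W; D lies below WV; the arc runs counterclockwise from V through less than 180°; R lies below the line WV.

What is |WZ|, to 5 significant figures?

63.757

W is at the origin; W and V share the same y with |WV| = 59.4 and V on the −x side, so V = (-59.400, 0.0000). A1 meets WV tangentially, so DV is at right angles to WV, so D = V + (0, -6.3) = (-59.400, -6.3000). Since DZ ⟂ ZR (tangency), |DR| = √(6.3² + 29.4²) = 30.067 regardless of where Z sits on A1. So R lies on both circle(W, 87.86) and circle(D, 30.067); the below-WV intersection is R = (-85.074, -21.949). Z is the foot of the tangent from R: Z = (-63.733, -1.7269).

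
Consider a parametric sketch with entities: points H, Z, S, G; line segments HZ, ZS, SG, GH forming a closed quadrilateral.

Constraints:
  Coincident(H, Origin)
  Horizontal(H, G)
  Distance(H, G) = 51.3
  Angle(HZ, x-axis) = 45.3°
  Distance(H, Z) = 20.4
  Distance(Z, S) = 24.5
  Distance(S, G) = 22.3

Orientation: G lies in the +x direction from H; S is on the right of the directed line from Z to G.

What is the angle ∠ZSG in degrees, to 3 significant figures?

116°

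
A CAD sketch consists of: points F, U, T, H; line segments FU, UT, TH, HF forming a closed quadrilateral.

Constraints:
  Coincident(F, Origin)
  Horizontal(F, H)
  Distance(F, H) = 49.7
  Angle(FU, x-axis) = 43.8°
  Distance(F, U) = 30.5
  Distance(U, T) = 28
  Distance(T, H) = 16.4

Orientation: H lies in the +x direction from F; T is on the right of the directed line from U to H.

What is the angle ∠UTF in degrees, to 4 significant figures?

57.80°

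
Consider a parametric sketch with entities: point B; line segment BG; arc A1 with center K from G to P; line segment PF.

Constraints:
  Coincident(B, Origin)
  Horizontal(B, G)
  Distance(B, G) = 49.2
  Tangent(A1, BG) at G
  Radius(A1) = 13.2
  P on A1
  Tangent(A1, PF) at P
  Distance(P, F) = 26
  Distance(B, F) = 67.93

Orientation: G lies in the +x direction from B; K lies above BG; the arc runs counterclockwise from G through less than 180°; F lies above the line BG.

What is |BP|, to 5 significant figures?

64.118

Checks: |KP| = 13.20 ✓; ∠(KP, PF) = 90.00° ✓; |PF| = 26.00 ✓; |BF| = 67.93 ✓.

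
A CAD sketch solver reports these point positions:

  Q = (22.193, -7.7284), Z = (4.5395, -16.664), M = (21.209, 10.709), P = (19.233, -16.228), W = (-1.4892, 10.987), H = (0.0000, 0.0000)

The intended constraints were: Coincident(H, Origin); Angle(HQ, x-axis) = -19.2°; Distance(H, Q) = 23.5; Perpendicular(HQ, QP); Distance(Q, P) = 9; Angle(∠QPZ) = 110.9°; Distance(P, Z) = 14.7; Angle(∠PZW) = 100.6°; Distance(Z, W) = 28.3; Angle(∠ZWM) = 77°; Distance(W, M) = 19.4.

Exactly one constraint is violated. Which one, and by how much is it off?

Distance(W, M) = 19.4 — off by 3.30.

H = (0.00, 0.00) ✓; HQ at -19.20° ✓; |HQ| = 23.50 ✓; ∠(HQ, QP) = 90.00° ✓; |QP| = 9.000 ✓; ∠QPZ = 110.9° ✓; |PZ| = 14.70 ✓; ∠PZW = 100.6° ✓; |ZW| = 28.30 ✓; ∠ZWM = 77.00° ✓; |WM| = 22.70 ✗.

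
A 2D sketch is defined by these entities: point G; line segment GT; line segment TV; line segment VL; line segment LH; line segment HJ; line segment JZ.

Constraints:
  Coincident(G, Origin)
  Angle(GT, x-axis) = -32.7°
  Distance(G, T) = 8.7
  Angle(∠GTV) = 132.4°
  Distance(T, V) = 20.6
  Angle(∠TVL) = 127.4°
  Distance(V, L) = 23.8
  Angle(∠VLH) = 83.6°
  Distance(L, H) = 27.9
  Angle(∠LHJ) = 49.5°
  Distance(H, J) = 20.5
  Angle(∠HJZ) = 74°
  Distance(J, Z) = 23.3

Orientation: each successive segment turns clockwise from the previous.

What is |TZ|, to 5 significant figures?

42.393

∠LHJ = 49.5° gives HJ at 0.20000° from the x-axis; with |HJ| = 20.5, J = (-3.1028, -21.217). ∠HJZ = 74.0° gives JZ at -105.80° from the x-axis; with |JZ| = 23.3, Z = (-9.4469, -43.636). Then |TZ| = |Z − T| = 42.393.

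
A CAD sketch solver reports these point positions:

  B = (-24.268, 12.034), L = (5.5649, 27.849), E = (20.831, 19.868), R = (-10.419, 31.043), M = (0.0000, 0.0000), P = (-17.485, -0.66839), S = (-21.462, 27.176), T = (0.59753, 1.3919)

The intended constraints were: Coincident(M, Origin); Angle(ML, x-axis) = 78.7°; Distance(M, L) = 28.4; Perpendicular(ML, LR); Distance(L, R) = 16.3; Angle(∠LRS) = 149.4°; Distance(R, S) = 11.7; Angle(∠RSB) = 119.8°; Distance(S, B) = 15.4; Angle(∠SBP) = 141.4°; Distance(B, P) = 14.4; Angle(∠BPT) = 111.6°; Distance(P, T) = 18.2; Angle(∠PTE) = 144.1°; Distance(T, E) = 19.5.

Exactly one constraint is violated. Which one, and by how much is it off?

Distance(T, E) = 19.5 — off by 7.90.

M = (0.00, 0.00) ✓; ML at 78.70° ✓; |ML| = 28.40 ✓; ∠(ML, LR) = 90.00° ✓; |LR| = 16.30 ✓; ∠LRS = 149.4° ✓; |RS| = 11.70 ✓; ∠RSB = 119.8° ✓; |SB| = 15.40 ✓; ∠SBP = 141.4° ✓; |BP| = 14.40 ✓; ∠BPT = 111.6° ✓; |PT| = 18.20 ✓; ∠PTE = 144.1° ✓; |TE| = 27.40 ✗.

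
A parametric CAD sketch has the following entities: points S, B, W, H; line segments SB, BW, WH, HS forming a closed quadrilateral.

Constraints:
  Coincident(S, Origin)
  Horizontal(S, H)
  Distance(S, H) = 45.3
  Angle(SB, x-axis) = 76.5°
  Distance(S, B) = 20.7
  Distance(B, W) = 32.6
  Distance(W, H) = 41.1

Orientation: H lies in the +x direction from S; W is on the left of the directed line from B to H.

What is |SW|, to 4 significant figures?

49.99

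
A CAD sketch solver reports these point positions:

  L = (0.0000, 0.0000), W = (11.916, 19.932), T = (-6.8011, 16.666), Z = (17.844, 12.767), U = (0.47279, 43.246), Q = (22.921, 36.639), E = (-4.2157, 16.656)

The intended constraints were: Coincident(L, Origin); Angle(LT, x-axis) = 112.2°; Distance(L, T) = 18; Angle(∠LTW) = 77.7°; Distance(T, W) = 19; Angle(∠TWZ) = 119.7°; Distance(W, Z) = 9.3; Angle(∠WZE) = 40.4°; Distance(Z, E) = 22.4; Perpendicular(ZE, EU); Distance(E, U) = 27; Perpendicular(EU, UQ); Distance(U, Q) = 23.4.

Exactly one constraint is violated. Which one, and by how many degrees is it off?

Perpendicular(EU, UQ) — off by 6.40°.

L = (0.00, 0.00) ✓; LT at 112.2° ✓; |LT| = 18.00 ✓; ∠LTW = 77.70° ✓; |TW| = 19.00 ✓; ∠TWZ = 119.7° ✓; |WZ| = 9.299 ✓; ∠WZE = 40.40° ✓; |ZE| = 22.40 ✓; ∠(ZE, EU) = 90.00° ✓; |EU| = 27.00 ✓; ∠(EU, UQ) = 96.40° ✗; |UQ| = 23.40 ✓.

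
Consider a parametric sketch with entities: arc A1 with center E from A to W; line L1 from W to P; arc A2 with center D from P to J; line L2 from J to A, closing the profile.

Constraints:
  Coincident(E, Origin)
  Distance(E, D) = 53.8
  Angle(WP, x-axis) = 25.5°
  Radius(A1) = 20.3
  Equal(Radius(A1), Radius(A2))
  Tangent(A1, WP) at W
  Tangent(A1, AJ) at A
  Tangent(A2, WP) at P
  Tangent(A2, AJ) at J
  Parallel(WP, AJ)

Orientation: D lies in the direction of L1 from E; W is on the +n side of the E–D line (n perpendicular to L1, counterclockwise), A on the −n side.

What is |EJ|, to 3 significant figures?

57.5

The slot axis is L1's direction at 25.5°, so u = (cos 25.5°, sin 25.5°) = (0.903, 0.431) and n = (−sin 25.5°, cos 25.5°) = (-0.431, 0.903). E is at the origin and D lies 53.8 along u from E, so D = 53.8·u = (48.6, 23.2). Tangency of A1 to both parallel lines with radius 20.3 puts W and A at E ± 20.3·n: W = (-8.74, 18.3), A = (8.74, -18.3). Equal radii place P and J the same way about D: P = D + 20.3·n = (39.8, 41.5), J = D − 20.3·n = (57.3, 4.84). Then |EJ| = |J − E| = 57.5.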